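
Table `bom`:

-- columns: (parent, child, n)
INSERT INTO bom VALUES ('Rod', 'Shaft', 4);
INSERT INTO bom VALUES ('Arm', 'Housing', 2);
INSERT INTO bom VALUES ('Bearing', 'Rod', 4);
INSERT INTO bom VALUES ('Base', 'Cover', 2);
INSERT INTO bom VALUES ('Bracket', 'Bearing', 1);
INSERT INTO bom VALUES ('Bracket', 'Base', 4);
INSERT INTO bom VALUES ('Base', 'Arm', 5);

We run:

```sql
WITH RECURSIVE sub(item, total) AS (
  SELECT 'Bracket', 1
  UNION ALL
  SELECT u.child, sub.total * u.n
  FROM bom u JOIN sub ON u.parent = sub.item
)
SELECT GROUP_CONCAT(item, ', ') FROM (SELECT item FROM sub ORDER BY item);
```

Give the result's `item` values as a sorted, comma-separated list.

Arm, Base, Bearing, Bracket, Cover, Housing, Rod, Shaft

Base: (Bracket, total=1).
Iteration 1: components of {Bracket} -> Base = 1*4 = 4, Bearing = 1*1 = 1.
Iteration 2: components of {Base,Bearing} -> Arm = 4*5 = 20, Cover = 4*2 = 8, Rod = 1*4 = 4.
Iteration 3: components of {Arm,Cover,Rod} -> Housing = 20*2 = 40, Shaft = 4*4 = 16.
Iteration 4: no further components; recursion stops.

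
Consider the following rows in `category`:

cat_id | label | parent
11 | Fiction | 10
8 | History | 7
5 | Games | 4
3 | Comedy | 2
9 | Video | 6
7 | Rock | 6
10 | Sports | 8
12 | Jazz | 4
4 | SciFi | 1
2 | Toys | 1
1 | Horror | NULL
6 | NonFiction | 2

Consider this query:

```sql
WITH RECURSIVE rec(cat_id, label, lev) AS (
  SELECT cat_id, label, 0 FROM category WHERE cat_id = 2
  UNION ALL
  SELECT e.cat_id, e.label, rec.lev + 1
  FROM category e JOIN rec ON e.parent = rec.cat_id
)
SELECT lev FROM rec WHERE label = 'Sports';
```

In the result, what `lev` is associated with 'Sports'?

Base: cat_id=2 (Toys) at lev 0.
Iteration 1: rows with parent in {2} -> Comedy (id 3, lev 1), NonFiction (id 6, lev 1).
Iteration 2: rows with parent in {3,6} -> Rock (id 7, lev 2), Video (id 9, lev 2).
Iteration 3: rows with parent in {7,9} -> History (id 8, lev 3).
Iteration 4: rows with parent in {8} -> Sports (id 10, lev 4).
Iteration 5: rows with parent in {10} -> Fiction (id 11, lev 5).
Iteration 6: no rows with parent in {11}; recursion stops.

4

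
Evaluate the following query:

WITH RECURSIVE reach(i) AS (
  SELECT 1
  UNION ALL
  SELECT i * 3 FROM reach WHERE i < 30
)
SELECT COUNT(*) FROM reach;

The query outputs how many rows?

Base: i=1.
Iteration 1: 1 < 30 holds -> i = 1 * 3 = 3.
Iteration 2: 3 < 30 holds -> i = 3 * 3 = 9.
Iteration 3: 9 < 30 holds -> i = 9 * 3 = 27.
Iteration 4: 27 < 30 holds -> i = 27 * 3 = 81.
Iteration 5: 81 < 30 fails; recursion stops.
Total rows emitted: 5.

5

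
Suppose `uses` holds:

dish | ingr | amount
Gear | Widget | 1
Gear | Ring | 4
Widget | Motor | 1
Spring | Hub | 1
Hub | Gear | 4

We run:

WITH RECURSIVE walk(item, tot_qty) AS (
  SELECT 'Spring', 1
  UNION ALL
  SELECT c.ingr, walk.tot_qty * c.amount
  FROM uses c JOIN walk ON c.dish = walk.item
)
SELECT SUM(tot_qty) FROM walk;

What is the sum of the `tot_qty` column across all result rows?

Base: (Spring, tot_qty=1).
Iteration 1: components of {Spring} -> Hub = 1*1 = 1.
Iteration 2: components of {Hub} -> Gear = 1*4 = 4.
Iteration 3: components of {Gear} -> Ring = 4*4 = 16, Widget = 4*1 = 4.
Iteration 4: components of {Ring,Widget} -> Motor = 4*1 = 4.
Iteration 5: no further components; recursion stops.
SUM(tot_qty) = 1 + 1 + 4 + 16 + 4 + 4 = 30.

30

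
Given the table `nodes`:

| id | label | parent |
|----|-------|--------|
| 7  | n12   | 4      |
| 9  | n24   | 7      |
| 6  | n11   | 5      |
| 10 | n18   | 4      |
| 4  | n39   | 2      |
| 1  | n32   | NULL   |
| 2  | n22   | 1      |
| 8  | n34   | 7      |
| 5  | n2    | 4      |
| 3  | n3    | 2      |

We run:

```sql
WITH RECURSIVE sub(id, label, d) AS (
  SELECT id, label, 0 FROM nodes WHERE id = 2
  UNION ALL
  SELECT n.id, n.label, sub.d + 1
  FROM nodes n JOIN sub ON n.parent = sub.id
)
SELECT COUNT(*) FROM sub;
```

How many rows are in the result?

Base: id=2 (n22) at d 0.
Iteration 1: rows with parent in {2} -> n3 (id 3, d 1), n39 (id 4, d 1).
Iteration 2: rows with parent in {3,4} -> n2 (id 5, d 2), n12 (id 7, d 2), n18 (id 10, d 2).
Iteration 3: rows with parent in {5,7,10} -> n11 (id 6, d 3), n34 (id 8, d 3), n24 (id 9, d 3).
Iteration 4: no rows with parent in {6,8,9}; recursion stops.
Total rows emitted: 9.

9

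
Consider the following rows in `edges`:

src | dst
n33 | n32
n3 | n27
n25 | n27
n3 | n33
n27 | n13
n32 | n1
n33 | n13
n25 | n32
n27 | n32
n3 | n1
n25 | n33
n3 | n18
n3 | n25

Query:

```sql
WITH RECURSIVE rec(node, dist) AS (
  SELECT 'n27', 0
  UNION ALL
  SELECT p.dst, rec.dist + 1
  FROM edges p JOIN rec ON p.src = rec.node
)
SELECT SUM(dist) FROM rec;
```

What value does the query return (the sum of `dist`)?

Base: (n27, dist=0).
Iteration 1: edges from {n27} -> (n13, dist=1), (n32, dist=1).
Iteration 2: edges from {n13,n32} -> (n1, dist=2).
Iteration 3: no outgoing edges from {n1}; recursion stops.
SUM(dist) = 0 + 1 + 1 + 2 = 4.

4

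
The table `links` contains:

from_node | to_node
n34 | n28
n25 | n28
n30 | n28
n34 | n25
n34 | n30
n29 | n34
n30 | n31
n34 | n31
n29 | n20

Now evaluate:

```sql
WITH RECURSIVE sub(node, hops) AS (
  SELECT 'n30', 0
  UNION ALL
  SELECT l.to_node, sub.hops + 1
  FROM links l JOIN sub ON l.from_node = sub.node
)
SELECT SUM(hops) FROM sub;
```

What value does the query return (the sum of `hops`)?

Base: (n30, hops=0).
Iteration 1: edges from {n30} -> (n28, hops=1), (n31, hops=1).
Iteration 2: no outgoing edges from {n28,n31}; recursion stops.
SUM(hops) = 0 + 1 + 1 = 2.

2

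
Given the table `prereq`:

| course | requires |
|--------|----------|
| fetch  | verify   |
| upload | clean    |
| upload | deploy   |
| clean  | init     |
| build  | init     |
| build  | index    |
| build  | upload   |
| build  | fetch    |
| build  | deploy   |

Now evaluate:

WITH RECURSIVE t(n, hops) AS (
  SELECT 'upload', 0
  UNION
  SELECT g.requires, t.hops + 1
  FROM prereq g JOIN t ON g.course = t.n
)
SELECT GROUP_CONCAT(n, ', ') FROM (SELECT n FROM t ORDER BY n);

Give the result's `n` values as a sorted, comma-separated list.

Base: (upload, hops=0).
Iteration 1: edges from {upload} -> (clean, hops=1), (deploy, hops=1).
Iteration 2: edges from {clean,deploy} -> (init, hops=2).
Iteration 3: no outgoing edges from {init}; recursion stops.

clean, deploy, init, upload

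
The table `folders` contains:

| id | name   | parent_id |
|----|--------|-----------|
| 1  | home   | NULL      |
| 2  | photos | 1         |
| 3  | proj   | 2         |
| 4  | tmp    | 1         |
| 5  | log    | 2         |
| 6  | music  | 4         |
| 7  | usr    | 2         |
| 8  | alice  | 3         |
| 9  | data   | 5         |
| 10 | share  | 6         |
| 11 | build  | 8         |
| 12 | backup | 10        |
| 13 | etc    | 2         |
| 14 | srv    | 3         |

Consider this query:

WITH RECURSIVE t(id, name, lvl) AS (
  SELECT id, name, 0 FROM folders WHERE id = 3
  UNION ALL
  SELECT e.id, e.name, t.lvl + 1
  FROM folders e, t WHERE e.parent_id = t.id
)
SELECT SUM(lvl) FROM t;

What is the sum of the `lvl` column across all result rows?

4

Base: id=3 (proj) at lvl 0.
Iteration 1: rows with parent_id in {3} -> alice (id 8, lvl 1), srv (id 14, lvl 1).
Iteration 2: rows with parent_id in {8,14} -> build (id 11, lvl 2).
Iteration 3: no rows with parent_id in {11}; recursion stops.
SUM(lvl) = 0 + 1 + 1 + 2 = 4.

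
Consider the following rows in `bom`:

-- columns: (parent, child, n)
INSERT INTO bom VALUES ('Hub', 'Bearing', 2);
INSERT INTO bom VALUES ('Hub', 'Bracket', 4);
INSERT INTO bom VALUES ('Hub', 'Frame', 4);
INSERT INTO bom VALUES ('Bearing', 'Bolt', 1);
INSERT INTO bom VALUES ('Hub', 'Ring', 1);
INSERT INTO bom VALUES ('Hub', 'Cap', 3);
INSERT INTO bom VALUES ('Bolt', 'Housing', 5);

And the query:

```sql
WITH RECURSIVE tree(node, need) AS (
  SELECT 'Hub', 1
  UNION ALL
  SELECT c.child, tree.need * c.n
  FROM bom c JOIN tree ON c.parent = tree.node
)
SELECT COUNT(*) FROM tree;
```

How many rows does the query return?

8

Base: (Hub, need=1).
Iteration 1: components of {Hub} -> Bearing = 1*2 = 2, Bracket = 1*4 = 4, Cap = 1*3 = 3, Frame = 1*4 = 4, Ring = 1*1 = 1.
Iteration 2: components of {Bearing,Bracket,Cap,Frame,Ring} -> Bolt = 2*1 = 2.
Iteration 3: components of {Bolt} -> Housing = 2*5 = 10.
Iteration 4: no further components; recursion stops.
Total rows emitted: 8.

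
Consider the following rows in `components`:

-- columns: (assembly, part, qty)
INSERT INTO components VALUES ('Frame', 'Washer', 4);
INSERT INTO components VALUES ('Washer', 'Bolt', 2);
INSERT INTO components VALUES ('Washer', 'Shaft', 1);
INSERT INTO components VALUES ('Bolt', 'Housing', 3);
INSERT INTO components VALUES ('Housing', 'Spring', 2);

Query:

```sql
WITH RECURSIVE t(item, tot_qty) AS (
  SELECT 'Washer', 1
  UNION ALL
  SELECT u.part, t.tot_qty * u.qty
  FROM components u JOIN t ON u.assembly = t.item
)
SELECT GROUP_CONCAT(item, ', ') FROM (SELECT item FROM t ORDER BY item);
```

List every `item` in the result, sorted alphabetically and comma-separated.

Bolt, Housing, Shaft, Spring, Washer

Base: (Washer, tot_qty=1).
Iteration 1: components of {Washer} -> Bolt = 1*2 = 2, Shaft = 1*1 = 1.
Iteration 2: components of {Bolt,Shaft} -> Housing = 2*3 = 6.
Iteration 3: components of {Housing} -> Spring = 6*2 = 12.
Iteration 4: no further components; recursion stops.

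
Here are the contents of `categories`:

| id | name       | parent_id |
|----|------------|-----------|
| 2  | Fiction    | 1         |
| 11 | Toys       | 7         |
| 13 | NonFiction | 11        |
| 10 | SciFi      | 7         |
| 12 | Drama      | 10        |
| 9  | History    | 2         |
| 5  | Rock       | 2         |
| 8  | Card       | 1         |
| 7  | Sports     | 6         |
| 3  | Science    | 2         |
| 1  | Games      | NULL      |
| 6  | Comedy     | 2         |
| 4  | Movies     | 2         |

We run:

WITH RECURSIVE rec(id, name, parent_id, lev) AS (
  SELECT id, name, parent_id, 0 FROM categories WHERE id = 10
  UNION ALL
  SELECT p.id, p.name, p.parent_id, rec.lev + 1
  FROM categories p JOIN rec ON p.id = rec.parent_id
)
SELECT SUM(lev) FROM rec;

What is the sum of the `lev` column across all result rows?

Base: id=10 (SciFi), parent_id=7, lev 0.
Iteration 1: join on id=7 -> Sports (id 7, parent_id=6, lev 1).
Iteration 2: join on id=6 -> Comedy (id 6, parent_id=2, lev 2).
Iteration 3: join on id=2 -> Fiction (id 2, parent_id=1, lev 3).
Iteration 4: join on id=1 -> Games (id 1, parent_id=NULL, lev 4).
Iteration 5: parent_id is NULL; no match; recursion stops.
SUM(lev) = 0 + 1 + 2 + 3 + 4 = 10.

10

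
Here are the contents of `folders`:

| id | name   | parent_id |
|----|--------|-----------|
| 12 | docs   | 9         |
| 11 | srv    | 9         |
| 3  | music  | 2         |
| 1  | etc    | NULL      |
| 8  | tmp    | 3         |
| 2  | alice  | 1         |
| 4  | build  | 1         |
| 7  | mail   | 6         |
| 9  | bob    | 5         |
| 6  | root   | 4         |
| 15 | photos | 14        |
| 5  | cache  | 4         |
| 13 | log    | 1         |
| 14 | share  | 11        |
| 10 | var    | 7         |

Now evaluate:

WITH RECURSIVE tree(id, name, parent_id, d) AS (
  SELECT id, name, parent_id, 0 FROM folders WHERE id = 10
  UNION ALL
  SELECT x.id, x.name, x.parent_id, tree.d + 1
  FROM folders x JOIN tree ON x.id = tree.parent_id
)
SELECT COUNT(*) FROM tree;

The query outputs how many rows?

Base: id=10 (var), parent_id=7, d 0.
Iteration 1: join on id=7 -> mail (id 7, parent_id=6, d 1).
Iteration 2: join on id=6 -> root (id 6, parent_id=4, d 2).
Iteration 3: join on id=4 -> build (id 4, parent_id=1, d 3).
Iteration 4: join on id=1 -> etc (id 1, parent_id=NULL, d 4).
Iteration 5: parent_id is NULL; no match; recursion stops.
Total rows emitted: 5.

5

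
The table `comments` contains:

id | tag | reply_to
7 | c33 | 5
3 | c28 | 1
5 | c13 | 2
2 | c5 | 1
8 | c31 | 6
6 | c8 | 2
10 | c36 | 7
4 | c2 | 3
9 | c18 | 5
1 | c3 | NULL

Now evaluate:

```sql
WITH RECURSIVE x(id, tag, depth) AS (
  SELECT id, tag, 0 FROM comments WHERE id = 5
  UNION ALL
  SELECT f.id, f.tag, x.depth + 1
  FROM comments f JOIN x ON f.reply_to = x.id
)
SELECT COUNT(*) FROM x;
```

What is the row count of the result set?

Base: id=5 (c13) at depth 0.
Iteration 1: rows with reply_to in {5} -> c33 (id 7, depth 1), c18 (id 9, depth 1).
Iteration 2: rows with reply_to in {7,9} -> c36 (id 10, depth 2).
Iteration 3: no rows with reply_to in {10}; recursion stops.
Total rows emitted: 4.

4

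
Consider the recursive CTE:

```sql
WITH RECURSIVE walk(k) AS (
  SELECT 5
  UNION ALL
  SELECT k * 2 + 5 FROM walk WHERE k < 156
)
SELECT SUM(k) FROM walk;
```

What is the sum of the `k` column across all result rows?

600

Base: k=5.
Iteration 1: 5 < 156 holds -> k = 5 * 2 + 5 = 15.
Iteration 2: 15 < 156 holds -> k = 15 * 2 + 5 = 35.
Iteration 3: 35 < 156 holds -> k = 35 * 2 + 5 = 75.
Iteration 4: 75 < 156 holds -> k = 75 * 2 + 5 = 155.
Iteration 5: 155 < 156 holds -> k = 155 * 2 + 5 = 315.
Iteration 6: 315 < 156 fails; recursion stops.
SUM(k) = 5 + 15 + 35 + 75 + 155 + 315 = 600.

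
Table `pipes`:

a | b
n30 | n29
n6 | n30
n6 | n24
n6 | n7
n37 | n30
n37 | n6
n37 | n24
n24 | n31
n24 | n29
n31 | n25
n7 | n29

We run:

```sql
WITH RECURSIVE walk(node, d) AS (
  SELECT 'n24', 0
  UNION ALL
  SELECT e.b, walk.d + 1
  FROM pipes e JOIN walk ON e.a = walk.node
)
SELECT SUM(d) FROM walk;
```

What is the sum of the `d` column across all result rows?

4

Base: (n24, d=0).
Iteration 1: edges from {n24} -> (n29, d=1), (n31, d=1).
Iteration 2: edges from {n29,n31} -> (n25, d=2).
Iteration 3: no outgoing edges from {n25}; recursion stops.
SUM(d) = 0 + 1 + 1 + 2 = 4.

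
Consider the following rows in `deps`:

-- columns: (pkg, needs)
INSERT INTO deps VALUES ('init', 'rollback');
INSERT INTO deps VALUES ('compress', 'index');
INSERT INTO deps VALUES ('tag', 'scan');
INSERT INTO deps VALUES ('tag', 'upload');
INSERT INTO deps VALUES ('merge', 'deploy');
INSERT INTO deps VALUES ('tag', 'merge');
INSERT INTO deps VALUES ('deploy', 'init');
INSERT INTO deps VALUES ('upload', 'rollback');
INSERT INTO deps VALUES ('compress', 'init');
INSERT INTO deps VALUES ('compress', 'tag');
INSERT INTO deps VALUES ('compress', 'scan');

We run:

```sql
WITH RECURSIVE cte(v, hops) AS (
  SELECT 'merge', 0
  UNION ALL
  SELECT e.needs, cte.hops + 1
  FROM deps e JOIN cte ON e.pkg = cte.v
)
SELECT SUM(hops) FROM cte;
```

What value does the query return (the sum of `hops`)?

6

Base: (merge, hops=0).
Iteration 1: edges from {merge} -> (deploy, hops=1).
Iteration 2: edges from {deploy} -> (init, hops=2).
Iteration 3: edges from {init} -> (rollback, hops=3).
Iteration 4: no outgoing edges from {rollback}; recursion stops.
SUM(hops) = 0 + 1 + 2 + 3 = 6.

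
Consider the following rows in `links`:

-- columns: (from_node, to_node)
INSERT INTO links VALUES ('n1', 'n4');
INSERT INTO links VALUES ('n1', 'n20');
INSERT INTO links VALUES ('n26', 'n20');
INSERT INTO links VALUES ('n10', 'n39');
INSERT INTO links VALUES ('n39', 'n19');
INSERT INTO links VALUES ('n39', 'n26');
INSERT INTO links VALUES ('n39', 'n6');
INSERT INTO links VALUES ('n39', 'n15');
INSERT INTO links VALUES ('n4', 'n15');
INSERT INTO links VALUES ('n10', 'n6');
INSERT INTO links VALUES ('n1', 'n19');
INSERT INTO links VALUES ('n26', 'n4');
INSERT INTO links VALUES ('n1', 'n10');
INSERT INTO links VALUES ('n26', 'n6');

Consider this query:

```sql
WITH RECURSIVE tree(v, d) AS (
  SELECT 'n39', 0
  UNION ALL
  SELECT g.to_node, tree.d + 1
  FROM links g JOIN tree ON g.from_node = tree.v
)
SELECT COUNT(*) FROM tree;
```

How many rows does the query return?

Base: (n39, d=0).
Iteration 1: edges from {n39} -> (n15, d=1), (n19, d=1), (n26, d=1), (n6, d=1).
Iteration 2: edges from {n15,n19,n26,n6} -> (n20, d=2), (n4, d=2), (n6, d=2).
Iteration 3: edges from {n20,n4,n6} -> (n15, d=3).
Iteration 4: no outgoing edges from {n15}; recursion stops.
Total rows emitted: 9.

9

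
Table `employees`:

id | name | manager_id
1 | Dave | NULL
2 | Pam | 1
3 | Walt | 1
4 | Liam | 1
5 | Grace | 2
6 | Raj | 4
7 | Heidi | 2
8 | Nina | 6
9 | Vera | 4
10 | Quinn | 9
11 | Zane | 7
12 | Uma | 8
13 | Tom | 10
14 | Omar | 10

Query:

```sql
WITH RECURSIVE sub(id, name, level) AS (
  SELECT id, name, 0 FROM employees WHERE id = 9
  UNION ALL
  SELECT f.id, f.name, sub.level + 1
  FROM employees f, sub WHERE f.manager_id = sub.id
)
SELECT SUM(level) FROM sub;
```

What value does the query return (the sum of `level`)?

5

Base: id=9 (Vera) at level 0.
Iteration 1: rows with manager_id in {9} -> Quinn (id 10, level 1).
Iteration 2: rows with manager_id in {10} -> Tom (id 13, level 2), Omar (id 14, level 2).
Iteration 3: no rows with manager_id in {13,14}; recursion stops.
SUM(level) = 0 + 1 + 2 + 2 = 5.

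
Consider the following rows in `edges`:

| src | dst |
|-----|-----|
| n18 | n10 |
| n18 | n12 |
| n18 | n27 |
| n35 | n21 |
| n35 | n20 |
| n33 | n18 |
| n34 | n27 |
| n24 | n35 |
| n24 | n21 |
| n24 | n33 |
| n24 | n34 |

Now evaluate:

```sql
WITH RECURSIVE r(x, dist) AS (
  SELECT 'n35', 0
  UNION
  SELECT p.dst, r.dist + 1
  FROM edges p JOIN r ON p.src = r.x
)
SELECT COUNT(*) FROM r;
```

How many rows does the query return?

Base: (n35, dist=0).
Iteration 1: edges from {n35} -> (n20, dist=1), (n21, dist=1).
Iteration 2: no outgoing edges from {n20,n21}; recursion stops.
Total rows emitted: 3.

3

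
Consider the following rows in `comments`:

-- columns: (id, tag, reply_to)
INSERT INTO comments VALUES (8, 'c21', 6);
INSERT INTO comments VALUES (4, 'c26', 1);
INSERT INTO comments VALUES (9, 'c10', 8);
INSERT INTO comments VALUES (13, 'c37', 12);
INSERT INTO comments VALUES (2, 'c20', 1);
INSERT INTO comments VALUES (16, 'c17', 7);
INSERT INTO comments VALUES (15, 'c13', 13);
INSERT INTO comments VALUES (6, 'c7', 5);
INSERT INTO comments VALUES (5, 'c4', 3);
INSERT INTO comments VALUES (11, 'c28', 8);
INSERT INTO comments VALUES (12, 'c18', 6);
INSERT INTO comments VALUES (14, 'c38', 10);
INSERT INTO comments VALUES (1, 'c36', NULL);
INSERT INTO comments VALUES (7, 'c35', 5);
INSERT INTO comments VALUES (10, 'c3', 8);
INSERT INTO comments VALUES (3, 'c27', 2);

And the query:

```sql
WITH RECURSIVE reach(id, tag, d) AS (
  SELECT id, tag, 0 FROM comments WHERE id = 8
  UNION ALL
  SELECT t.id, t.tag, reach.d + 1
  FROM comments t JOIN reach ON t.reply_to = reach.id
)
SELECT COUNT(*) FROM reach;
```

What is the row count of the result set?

5

Base: id=8 (c21) at d 0.
Iteration 1: rows with reply_to in {8} -> c10 (id 9, d 1), c3 (id 10, d 1), c28 (id 11, d 1).
Iteration 2: rows with reply_to in {9,10,11} -> c38 (id 14, d 2).
Iteration 3: no rows with reply_to in {14}; recursion stops.
Total rows emitted: 5.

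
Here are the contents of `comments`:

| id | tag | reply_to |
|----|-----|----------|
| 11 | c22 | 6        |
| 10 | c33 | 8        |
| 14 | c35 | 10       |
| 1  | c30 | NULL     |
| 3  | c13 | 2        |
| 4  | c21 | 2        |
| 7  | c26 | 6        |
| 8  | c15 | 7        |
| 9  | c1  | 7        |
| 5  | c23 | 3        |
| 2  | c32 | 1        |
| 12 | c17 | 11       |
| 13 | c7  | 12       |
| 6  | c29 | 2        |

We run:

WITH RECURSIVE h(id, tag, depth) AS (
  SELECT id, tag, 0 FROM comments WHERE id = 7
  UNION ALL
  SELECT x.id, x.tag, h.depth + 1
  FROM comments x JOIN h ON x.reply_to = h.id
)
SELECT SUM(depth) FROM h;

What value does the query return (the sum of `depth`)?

Base: id=7 (c26) at depth 0.
Iteration 1: rows with reply_to in {7} -> c15 (id 8, depth 1), c1 (id 9, depth 1).
Iteration 2: rows with reply_to in {8,9} -> c33 (id 10, depth 2).
Iteration 3: rows with reply_to in {10} -> c35 (id 14, depth 3).
Iteration 4: no rows with reply_to in {14}; recursion stops.
SUM(depth) = 0 + 1 + 1 + 2 + 3 = 7.

7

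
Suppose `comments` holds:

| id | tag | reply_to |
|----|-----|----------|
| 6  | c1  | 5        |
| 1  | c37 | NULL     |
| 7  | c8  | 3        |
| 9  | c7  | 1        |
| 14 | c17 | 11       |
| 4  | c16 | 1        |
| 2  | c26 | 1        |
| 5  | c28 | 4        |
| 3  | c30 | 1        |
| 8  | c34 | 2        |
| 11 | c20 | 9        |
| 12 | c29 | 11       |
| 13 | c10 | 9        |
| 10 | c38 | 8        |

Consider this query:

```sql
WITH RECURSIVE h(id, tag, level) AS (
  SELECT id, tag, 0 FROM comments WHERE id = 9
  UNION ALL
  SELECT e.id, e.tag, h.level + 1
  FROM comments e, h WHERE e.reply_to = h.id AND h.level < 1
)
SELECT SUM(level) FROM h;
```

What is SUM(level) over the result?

Base: id=9 (c7) at level 0.
Iteration 1: rows with reply_to in {9} -> c20 (id 11, level 1), c10 (id 13, level 1).
Iteration 2: level < 1 fails for all current rows; recursion stops.
SUM(level) = 0 + 1 + 1 = 2.

2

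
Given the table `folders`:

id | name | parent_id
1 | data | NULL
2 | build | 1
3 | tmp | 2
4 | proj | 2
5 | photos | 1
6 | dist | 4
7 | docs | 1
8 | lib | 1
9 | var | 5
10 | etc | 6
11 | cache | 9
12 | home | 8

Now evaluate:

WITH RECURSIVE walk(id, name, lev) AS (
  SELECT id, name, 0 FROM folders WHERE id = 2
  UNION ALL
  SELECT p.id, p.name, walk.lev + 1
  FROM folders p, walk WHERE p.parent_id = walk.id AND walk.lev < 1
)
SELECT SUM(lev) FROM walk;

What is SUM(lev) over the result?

Base: id=2 (build) at lev 0.
Iteration 1: rows with parent_id in {2} -> tmp (id 3, lev 1), proj (id 4, lev 1).
Iteration 2: lev < 1 fails for all current rows; recursion stops.
SUM(lev) = 0 + 1 + 1 = 2.

2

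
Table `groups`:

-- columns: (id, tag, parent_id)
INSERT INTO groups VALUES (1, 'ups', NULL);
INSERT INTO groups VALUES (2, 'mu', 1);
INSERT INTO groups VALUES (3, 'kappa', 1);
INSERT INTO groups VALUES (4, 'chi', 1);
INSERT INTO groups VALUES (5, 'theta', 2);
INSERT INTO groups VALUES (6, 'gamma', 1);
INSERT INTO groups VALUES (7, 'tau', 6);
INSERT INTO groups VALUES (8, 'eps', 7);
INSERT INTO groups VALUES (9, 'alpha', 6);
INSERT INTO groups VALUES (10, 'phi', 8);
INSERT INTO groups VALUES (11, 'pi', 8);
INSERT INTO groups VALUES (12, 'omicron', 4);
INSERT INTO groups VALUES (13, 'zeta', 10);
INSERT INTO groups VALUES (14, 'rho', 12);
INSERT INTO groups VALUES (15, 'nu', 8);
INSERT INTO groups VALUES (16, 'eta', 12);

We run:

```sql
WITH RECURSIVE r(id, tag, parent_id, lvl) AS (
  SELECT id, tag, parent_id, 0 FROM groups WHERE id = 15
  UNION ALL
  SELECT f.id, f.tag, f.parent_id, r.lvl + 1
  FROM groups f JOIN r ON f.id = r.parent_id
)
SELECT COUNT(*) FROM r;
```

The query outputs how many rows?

Base: id=15 (nu), parent_id=8, lvl 0.
Iteration 1: join on id=8 -> eps (id 8, parent_id=7, lvl 1).
Iteration 2: join on id=7 -> tau (id 7, parent_id=6, lvl 2).
Iteration 3: join on id=6 -> gamma (id 6, parent_id=1, lvl 3).
Iteration 4: join on id=1 -> ups (id 1, parent_id=NULL, lvl 4).
Iteration 5: parent_id is NULL; no match; recursion stops.
Total rows emitted: 5.

5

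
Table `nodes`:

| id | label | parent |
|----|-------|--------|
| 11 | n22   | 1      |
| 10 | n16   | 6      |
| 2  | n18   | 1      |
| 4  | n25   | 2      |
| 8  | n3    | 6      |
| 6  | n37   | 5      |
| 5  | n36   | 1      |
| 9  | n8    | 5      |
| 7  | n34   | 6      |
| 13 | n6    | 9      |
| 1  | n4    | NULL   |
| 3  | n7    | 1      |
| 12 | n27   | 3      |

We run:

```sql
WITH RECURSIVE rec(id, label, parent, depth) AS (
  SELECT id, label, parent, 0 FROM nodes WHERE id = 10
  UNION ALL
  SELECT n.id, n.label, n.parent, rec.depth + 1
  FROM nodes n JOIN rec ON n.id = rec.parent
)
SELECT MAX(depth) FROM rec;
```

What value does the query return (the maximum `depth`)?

3

Base: id=10 (n16), parent=6, depth 0.
Iteration 1: join on id=6 -> n37 (id 6, parent=5, depth 1).
Iteration 2: join on id=5 -> n36 (id 5, parent=1, depth 2).
Iteration 3: join on id=1 -> n4 (id 1, parent=NULL, depth 3).
Iteration 4: parent is NULL; no match; recursion stops.
depth values: 0, 1, 2, 3; the maximum is 3.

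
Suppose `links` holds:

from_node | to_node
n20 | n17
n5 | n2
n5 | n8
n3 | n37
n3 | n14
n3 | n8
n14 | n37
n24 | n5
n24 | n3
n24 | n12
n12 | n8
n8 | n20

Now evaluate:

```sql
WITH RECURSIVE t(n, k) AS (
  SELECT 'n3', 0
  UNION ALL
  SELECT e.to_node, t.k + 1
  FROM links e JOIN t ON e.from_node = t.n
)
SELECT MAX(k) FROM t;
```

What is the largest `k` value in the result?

3

Base: (n3, k=0).
Iteration 1: edges from {n3} -> (n14, k=1), (n37, k=1), (n8, k=1).
Iteration 2: edges from {n14,n37,n8} -> (n20, k=2), (n37, k=2).
Iteration 3: edges from {n20,n37} -> (n17, k=3).
Iteration 4: no outgoing edges from {n17}; recursion stops.
k values: 0, 1, 1, 1, 2, 2, 3; the maximum is 3.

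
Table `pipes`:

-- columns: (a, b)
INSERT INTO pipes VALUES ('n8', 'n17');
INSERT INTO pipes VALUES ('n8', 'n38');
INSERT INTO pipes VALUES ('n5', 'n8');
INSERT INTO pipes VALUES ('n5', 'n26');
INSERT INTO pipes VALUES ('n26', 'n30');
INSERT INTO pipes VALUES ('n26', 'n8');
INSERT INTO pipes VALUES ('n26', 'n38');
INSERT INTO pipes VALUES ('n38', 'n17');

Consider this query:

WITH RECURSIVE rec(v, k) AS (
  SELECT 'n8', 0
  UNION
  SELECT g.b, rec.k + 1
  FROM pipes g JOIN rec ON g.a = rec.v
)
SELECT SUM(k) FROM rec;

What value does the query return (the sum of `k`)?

4

Base: (n8, k=0).
Iteration 1: edges from {n8} -> (n17, k=1), (n38, k=1).
Iteration 2: edges from {n17,n38} -> (n17, k=2).
Iteration 3: no outgoing edges from {n17}; recursion stops.
SUM(k) = 0 + 1 + 1 + 2 = 4.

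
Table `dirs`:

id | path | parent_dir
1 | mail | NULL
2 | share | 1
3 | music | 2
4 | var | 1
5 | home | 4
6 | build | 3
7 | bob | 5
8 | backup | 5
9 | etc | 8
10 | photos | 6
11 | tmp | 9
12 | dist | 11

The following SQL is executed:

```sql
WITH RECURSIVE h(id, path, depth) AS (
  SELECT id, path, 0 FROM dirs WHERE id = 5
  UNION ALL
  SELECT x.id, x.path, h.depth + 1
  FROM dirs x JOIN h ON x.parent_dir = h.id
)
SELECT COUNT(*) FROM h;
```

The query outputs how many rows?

Base: id=5 (home) at depth 0.
Iteration 1: rows with parent_dir in {5} -> bob (id 7, depth 1), backup (id 8, depth 1).
Iteration 2: rows with parent_dir in {7,8} -> etc (id 9, depth 2).
Iteration 3: rows with parent_dir in {9} -> tmp (id 11, depth 3).
Iteration 4: rows with parent_dir in {11} -> dist (id 12, depth 4).
Iteration 5: no rows with parent_dir in {12}; recursion stops.
Total rows emitted: 6.

6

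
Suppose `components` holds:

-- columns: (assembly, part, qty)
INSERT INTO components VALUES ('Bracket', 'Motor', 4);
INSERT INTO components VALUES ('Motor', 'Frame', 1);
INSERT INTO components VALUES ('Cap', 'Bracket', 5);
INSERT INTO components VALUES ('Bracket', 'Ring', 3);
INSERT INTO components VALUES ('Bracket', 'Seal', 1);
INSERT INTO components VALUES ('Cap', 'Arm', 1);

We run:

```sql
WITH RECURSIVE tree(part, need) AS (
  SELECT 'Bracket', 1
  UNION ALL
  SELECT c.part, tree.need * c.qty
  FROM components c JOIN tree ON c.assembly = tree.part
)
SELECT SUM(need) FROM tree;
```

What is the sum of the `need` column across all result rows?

Base: (Bracket, need=1).
Iteration 1: components of {Bracket} -> Motor = 1*4 = 4, Ring = 1*3 = 3, Seal = 1*1 = 1.
Iteration 2: components of {Motor,Ring,Seal} -> Frame = 4*1 = 4.
Iteration 3: no further components; recursion stops.
SUM(need) = 1 + 3 + 4 + 1 + 4 = 13.

13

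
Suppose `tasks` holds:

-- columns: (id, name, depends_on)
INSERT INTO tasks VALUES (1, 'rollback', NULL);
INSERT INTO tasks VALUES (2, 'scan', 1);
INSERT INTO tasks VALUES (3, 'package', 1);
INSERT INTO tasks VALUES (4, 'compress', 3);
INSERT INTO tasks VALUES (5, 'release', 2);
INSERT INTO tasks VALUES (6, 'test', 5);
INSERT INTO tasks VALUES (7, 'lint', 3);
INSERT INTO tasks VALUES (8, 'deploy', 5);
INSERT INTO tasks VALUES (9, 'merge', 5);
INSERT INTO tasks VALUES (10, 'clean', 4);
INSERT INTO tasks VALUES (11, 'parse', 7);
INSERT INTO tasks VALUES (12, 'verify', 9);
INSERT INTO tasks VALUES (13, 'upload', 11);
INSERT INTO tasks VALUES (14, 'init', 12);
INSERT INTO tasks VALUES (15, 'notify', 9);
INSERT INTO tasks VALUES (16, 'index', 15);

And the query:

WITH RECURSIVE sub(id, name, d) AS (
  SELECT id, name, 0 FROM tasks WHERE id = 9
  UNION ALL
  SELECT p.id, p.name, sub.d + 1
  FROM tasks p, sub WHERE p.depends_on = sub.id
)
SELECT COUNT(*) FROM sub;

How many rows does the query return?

5

Base: id=9 (merge) at d 0.
Iteration 1: rows with depends_on in {9} -> verify (id 12, d 1), notify (id 15, d 1).
Iteration 2: rows with depends_on in {12,15} -> init (id 14, d 2), index (id 16, d 2).
Iteration 3: no rows with depends_on in {14,16}; recursion stops.
Total rows emitted: 5.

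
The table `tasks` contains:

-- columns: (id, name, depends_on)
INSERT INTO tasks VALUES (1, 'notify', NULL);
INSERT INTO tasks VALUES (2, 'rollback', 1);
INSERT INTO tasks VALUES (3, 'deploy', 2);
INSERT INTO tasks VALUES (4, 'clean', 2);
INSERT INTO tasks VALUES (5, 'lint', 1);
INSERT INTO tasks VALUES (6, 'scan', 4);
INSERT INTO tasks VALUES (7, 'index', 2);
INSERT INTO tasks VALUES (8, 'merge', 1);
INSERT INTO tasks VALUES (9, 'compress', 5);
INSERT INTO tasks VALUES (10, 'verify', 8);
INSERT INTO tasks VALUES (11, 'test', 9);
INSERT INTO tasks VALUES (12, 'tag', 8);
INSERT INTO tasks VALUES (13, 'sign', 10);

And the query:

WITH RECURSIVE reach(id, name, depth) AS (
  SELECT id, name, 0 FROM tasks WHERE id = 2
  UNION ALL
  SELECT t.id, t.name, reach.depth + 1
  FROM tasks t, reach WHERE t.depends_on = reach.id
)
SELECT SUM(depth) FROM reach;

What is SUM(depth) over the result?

Base: id=2 (rollback) at depth 0.
Iteration 1: rows with depends_on in {2} -> deploy (id 3, depth 1), clean (id 4, depth 1), index (id 7, depth 1).
Iteration 2: rows with depends_on in {3,4,7} -> scan (id 6, depth 2).
Iteration 3: no rows with depends_on in {6}; recursion stops.
SUM(depth) = 0 + 1 + 1 + 1 + 2 = 5.

5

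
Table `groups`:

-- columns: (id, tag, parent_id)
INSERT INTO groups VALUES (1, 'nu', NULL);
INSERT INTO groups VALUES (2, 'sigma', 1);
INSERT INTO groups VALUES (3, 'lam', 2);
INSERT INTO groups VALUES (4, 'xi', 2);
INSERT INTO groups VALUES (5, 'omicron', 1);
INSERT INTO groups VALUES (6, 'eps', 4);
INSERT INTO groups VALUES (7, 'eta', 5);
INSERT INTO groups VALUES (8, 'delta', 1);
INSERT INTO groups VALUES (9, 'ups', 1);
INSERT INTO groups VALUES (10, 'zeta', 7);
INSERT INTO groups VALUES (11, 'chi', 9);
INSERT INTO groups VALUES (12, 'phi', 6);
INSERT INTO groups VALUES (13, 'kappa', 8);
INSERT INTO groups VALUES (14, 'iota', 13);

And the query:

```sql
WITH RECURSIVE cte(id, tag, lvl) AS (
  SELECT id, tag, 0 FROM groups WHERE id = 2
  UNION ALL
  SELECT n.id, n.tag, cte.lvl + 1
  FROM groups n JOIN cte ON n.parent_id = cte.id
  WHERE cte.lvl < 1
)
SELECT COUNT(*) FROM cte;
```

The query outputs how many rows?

3

Base: id=2 (sigma) at lvl 0.
Iteration 1: rows with parent_id in {2} -> lam (id 3, lvl 1), xi (id 4, lvl 1).
Iteration 2: lvl < 1 fails for all current rows; recursion stops.
Total rows emitted: 3.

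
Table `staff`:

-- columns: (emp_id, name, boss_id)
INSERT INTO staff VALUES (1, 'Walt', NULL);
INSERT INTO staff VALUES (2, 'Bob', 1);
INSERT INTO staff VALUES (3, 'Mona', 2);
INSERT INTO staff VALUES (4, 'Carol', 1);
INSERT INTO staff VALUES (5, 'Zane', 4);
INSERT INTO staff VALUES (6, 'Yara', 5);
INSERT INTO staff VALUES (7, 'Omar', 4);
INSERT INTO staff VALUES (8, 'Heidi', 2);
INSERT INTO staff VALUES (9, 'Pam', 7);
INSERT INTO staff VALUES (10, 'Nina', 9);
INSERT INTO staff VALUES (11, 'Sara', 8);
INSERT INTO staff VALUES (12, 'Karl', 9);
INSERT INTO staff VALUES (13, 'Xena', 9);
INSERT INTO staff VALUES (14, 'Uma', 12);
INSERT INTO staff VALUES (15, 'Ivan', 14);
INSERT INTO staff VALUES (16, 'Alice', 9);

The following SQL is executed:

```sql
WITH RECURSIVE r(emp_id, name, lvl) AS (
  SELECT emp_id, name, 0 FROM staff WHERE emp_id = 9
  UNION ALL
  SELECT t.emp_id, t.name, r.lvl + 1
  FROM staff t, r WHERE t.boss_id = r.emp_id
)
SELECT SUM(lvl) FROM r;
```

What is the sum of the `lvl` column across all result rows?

9

Base: emp_id=9 (Pam) at lvl 0.
Iteration 1: rows with boss_id in {9} -> Nina (id 10, lvl 1), Karl (id 12, lvl 1), Xena (id 13, lvl 1), Alice (id 16, lvl 1).
Iteration 2: rows with boss_id in {10,12,13,16} -> Uma (id 14, lvl 2).
Iteration 3: rows with boss_id in {14} -> Ivan (id 15, lvl 3).
Iteration 4: no rows with boss_id in {15}; recursion stops.
SUM(lvl) = 0 + 1 + 1 + 1 + 1 + 2 + 3 = 9.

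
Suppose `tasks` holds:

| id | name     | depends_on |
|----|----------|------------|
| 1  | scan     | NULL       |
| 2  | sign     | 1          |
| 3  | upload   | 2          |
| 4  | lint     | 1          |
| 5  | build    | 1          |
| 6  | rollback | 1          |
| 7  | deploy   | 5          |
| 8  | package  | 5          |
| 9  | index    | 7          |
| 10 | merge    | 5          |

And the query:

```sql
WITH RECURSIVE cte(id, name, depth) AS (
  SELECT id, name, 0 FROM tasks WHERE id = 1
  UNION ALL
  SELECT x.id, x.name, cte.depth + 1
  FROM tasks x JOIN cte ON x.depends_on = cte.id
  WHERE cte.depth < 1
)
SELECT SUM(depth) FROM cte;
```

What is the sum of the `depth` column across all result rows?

4

Base: id=1 (scan) at depth 0.
Iteration 1: rows with depends_on in {1} -> sign (id 2, depth 1), lint (id 4, depth 1), build (id 5, depth 1), rollback (id 6, depth 1).
Iteration 2: depth < 1 fails for all current rows; recursion stops.
SUM(depth) = 0 + 1 + 1 + 1 + 1 = 4.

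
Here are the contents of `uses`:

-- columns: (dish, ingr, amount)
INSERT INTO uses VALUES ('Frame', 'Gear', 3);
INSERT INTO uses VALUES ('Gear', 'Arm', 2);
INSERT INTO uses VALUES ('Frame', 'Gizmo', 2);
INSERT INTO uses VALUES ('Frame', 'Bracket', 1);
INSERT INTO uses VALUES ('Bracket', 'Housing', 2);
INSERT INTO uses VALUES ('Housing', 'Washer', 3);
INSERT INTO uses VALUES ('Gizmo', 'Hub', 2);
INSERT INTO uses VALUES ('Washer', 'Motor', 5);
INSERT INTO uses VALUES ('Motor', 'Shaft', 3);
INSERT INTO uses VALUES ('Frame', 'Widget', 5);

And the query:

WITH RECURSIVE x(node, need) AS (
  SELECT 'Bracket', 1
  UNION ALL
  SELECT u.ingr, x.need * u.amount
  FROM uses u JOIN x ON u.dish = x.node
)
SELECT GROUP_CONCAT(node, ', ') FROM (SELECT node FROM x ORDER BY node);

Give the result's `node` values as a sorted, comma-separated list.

Base: (Bracket, need=1).
Iteration 1: components of {Bracket} -> Housing = 1*2 = 2.
Iteration 2: components of {Housing} -> Washer = 2*3 = 6.
Iteration 3: components of {Washer} -> Motor = 6*5 = 30.
Iteration 4: components of {Motor} -> Shaft = 30*3 = 90.
Iteration 5: no further components; recursion stops.

Bracket, Housing, Motor, Shaft, Washer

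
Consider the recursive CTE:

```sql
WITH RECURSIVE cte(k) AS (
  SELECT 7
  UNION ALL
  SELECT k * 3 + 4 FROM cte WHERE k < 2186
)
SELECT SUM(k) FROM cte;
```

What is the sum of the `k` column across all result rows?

9823

Base: k=7.
Iteration 1: 7 < 2186 holds -> k = 7 * 3 + 4 = 25.
Iteration 2: 25 < 2186 holds -> k = 25 * 3 + 4 = 79.
Iteration 3: 79 < 2186 holds -> k = 79 * 3 + 4 = 241.
Iteration 4: 241 < 2186 holds -> k = 241 * 3 + 4 = 727.
Iteration 5: 727 < 2186 holds -> k = 727 * 3 + 4 = 2185.
Iteration 6: 2185 < 2186 holds -> k = 2185 * 3 + 4 = 6559.
Iteration 7: 6559 < 2186 fails; recursion stops.
SUM(k) = 7 + 25 + 79 + 241 + 727 + 2185 + 6559 = 9823.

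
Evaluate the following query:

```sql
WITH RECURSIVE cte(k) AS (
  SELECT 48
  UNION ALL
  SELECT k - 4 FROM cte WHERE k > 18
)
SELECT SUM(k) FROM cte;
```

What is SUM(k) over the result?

Base: k=48.
Iteration 1: 48 > 18 holds -> k = 48 - 4 = 44.
Iteration 2: 44 > 18 holds -> k = 44 - 4 = 40.
Iteration 3: 40 > 18 holds -> k = 40 - 4 = 36.
Iteration 4: 36 > 18 holds -> k = 36 - 4 = 32.
Iteration 5: 32 > 18 holds -> k = 32 - 4 = 28.
Iteration 6: 28 > 18 holds -> k = 28 - 4 = 24.
Iteration 7: 24 > 18 holds -> k = 24 - 4 = 20.
Iteration 8: 20 > 18 holds -> k = 20 - 4 = 16.
Iteration 9: 16 > 18 fails; recursion stops.
SUM(k) = 48 + 44 + 40 + 36 + 32 + 28 + 24 + 20 + 16 = 288.

288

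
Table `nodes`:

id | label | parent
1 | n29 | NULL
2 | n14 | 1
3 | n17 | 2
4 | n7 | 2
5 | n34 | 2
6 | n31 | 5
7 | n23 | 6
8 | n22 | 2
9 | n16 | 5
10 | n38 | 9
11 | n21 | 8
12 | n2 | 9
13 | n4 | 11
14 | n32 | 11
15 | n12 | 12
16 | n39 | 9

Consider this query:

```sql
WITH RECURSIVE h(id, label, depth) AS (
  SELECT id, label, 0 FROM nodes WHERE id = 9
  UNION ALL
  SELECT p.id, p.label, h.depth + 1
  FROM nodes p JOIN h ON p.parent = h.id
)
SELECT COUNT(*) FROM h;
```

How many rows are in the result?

5

Base: id=9 (n16) at depth 0.
Iteration 1: rows with parent in {9} -> n38 (id 10, depth 1), n2 (id 12, depth 1), n39 (id 16, depth 1).
Iteration 2: rows with parent in {10,12,16} -> n12 (id 15, depth 2).
Iteration 3: no rows with parent in {15}; recursion stops.
Total rows emitted: 5.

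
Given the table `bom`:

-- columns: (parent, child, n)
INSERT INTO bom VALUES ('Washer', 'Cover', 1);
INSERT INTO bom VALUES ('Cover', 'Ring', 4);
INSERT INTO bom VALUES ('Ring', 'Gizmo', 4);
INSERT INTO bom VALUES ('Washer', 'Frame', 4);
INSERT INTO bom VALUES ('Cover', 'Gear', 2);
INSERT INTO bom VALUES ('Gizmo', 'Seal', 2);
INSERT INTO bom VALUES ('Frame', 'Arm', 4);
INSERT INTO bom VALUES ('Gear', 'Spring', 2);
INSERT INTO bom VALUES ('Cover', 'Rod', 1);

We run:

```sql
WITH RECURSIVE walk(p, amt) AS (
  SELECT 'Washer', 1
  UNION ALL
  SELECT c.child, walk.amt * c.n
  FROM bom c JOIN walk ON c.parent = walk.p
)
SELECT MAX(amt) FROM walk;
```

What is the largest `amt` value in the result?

32

Base: (Washer, amt=1).
Iteration 1: components of {Washer} -> Cover = 1*1 = 1, Frame = 1*4 = 4.
Iteration 2: components of {Cover,Frame} -> Arm = 4*4 = 16, Gear = 1*2 = 2, Ring = 1*4 = 4, Rod = 1*1 = 1.
Iteration 3: components of {Arm,Gear,Ring,Rod} -> Gizmo = 4*4 = 16, Spring = 2*2 = 4.
Iteration 4: components of {Gizmo,Spring} -> Seal = 16*2 = 32.
Iteration 5: no further components; recursion stops.
amt values: 1, 1, 4, 4, 2, 1, 16, 16, 4, 32; the maximum is 32.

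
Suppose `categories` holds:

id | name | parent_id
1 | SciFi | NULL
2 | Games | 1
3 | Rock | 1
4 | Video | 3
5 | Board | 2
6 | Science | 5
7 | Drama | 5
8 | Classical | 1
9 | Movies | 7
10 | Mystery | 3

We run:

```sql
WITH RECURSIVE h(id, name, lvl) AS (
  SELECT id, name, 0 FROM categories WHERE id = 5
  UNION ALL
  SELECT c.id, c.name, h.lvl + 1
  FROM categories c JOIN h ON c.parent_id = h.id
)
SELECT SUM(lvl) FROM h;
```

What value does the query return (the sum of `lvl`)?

Base: id=5 (Board) at lvl 0.
Iteration 1: rows with parent_id in {5} -> Science (id 6, lvl 1), Drama (id 7, lvl 1).
Iteration 2: rows with parent_id in {6,7} -> Movies (id 9, lvl 2).
Iteration 3: no rows with parent_id in {9}; recursion stops.
SUM(lvl) = 0 + 1 + 1 + 2 = 4.

4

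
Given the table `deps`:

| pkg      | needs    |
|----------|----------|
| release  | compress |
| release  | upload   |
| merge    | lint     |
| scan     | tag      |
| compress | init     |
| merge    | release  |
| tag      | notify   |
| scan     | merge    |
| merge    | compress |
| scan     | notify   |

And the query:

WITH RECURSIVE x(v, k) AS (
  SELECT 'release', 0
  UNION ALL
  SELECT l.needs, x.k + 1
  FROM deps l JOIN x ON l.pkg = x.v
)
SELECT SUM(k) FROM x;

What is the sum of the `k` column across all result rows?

4

Base: (release, k=0).
Iteration 1: edges from {release} -> (compress, k=1), (upload, k=1).
Iteration 2: edges from {compress,upload} -> (init, k=2).
Iteration 3: no outgoing edges from {init}; recursion stops.
SUM(k) = 0 + 1 + 1 + 2 = 4.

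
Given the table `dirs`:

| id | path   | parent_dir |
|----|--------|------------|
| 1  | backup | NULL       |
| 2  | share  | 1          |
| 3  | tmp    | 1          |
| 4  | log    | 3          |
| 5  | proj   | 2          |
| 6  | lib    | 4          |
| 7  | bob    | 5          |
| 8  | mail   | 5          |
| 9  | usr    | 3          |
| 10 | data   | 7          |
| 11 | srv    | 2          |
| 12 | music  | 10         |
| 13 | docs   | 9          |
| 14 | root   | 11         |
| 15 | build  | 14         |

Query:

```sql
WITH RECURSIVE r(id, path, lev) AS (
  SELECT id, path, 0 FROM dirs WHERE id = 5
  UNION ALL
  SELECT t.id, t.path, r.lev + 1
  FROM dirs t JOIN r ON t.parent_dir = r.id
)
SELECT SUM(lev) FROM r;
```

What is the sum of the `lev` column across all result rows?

Base: id=5 (proj) at lev 0.
Iteration 1: rows with parent_dir in {5} -> bob (id 7, lev 1), mail (id 8, lev 1).
Iteration 2: rows with parent_dir in {7,8} -> data (id 10, lev 2).
Iteration 3: rows with parent_dir in {10} -> music (id 12, lev 3).
Iteration 4: no rows with parent_dir in {12}; recursion stops.
SUM(lev) = 0 + 1 + 1 + 2 + 3 = 7.

7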